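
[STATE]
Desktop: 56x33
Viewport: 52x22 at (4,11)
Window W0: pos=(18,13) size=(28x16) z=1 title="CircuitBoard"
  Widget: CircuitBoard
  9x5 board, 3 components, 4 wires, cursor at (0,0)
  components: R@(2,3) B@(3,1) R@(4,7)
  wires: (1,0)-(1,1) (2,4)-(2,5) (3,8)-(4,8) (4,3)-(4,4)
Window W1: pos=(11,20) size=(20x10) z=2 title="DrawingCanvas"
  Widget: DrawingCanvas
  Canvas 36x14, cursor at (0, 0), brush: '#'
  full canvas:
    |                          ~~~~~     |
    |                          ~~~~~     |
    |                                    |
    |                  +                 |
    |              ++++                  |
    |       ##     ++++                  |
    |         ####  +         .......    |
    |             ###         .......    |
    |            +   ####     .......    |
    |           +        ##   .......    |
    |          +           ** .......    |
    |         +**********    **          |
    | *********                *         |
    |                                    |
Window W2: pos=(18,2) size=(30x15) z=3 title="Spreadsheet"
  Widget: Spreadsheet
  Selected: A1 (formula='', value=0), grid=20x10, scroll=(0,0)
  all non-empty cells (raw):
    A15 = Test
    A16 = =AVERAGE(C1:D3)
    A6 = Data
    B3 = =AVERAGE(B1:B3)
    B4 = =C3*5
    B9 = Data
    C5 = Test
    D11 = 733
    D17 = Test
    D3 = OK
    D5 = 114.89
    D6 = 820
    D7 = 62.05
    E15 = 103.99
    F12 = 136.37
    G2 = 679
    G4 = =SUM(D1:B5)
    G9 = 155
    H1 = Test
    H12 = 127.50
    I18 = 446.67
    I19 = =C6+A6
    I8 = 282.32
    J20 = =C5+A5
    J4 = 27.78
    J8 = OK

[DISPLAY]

              ┃  4        0       0       0┃        
              ┃  5        0       0Test    ┃        
              ┃  6 Data           0       0┃        
              ┃  7        0       0       0┃        
              ┃  8        0       0       0┃        
              ┗━━━━━━━━━━━━━━━━━━━━━━━━━━━━┛        
              ┃0  [.]                    ┃          
              ┃                          ┃          
              ┃1   · ─ ·                 ┃          
       ┏━━━━━━━━━━━━━━━━━━┓              ┃          
       ┃ DrawingCanvas    ┃    R   · ─ · ┃          
       ┠──────────────────┨              ┃          
       ┃+                 ┃              ┃          
       ┃                  ┃              ┃          
       ┃                  ┃    · ─ ·     ┃          
       ┃                  ┃)             ┃          
       ┃              ++++┃              ┃          
       ┃       ##     ++++┃━━━━━━━━━━━━━━┛          
       ┗━━━━━━━━━━━━━━━━━━┛                         
                                                    
                                                    
                                                    


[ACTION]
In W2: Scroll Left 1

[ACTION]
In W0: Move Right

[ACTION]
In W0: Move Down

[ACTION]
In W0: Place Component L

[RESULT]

              ┃  4        0       0       0┃        
              ┃  5        0       0Test    ┃        
              ┃  6 Data           0       0┃        
              ┃  7        0       0       0┃        
              ┃  8        0       0       0┃        
              ┗━━━━━━━━━━━━━━━━━━━━━━━━━━━━┛        
              ┃0                         ┃          
              ┃                          ┃          
              ┃1   · ─[L]                ┃          
       ┏━━━━━━━━━━━━━━━━━━┓              ┃          
       ┃ DrawingCanvas    ┃    R   · ─ · ┃          
       ┠──────────────────┨              ┃          
       ┃+                 ┃              ┃          
       ┃                  ┃              ┃          
       ┃                  ┃    · ─ ·     ┃          
       ┃                  ┃)             ┃          
       ┃              ++++┃              ┃          
       ┃       ##     ++++┃━━━━━━━━━━━━━━┛          
       ┗━━━━━━━━━━━━━━━━━━┛                         
                                                    
                                                    
                                                    


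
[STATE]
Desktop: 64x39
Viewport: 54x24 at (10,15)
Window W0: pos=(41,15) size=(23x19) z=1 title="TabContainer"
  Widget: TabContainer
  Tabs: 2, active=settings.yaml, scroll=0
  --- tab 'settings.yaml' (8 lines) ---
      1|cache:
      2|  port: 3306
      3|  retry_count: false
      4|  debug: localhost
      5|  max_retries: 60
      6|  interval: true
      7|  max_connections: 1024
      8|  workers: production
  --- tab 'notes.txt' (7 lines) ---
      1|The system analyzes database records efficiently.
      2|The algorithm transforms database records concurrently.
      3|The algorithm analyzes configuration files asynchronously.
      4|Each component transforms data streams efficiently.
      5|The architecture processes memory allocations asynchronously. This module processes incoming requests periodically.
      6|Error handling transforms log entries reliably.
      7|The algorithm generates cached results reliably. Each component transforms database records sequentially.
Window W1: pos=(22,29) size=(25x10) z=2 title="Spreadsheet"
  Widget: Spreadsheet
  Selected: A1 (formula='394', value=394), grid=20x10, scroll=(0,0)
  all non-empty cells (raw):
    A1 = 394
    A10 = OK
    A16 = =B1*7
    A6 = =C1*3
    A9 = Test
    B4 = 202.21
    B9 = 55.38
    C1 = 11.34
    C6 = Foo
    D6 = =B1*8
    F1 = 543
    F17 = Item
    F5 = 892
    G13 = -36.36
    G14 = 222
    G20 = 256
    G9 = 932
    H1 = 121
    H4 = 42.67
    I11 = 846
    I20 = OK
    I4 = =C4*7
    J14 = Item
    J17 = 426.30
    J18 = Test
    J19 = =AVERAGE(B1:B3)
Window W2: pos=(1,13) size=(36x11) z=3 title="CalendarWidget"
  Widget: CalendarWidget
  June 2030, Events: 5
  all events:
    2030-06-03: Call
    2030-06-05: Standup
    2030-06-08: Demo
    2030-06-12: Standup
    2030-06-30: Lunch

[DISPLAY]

──────────────────────────┨    ┏━━━━━━━━━━━━━━━━━━━━━┓
    June 2030             ┃    ┃ TabContainer        ┃
 Th Fr Sa Su              ┃    ┠─────────────────────┨
        1  2              ┃    ┃[settings.yaml]│ note┃
5*  6  7  8*  9           ┃    ┃─────────────────────┃
* 13 14 15 16             ┃    ┃cache:               ┃
 20 21 22 23              ┃    ┃  port: 3306         ┃
 27 28 29 30*             ┃    ┃  retry_count: false ┃
━━━━━━━━━━━━━━━━━━━━━━━━━━┛    ┃  debug: localhost   ┃
                               ┃  max_retries: 60    ┃
                               ┃  interval: true     ┃
                               ┃  max_connections: 10┃
                               ┃  workers: production┃
                               ┃                     ┃
            ┏━━━━━━━━━━━━━━━━━━━━━━━┓                ┃
            ┃ Spreadsheet           ┃                ┃
            ┠───────────────────────┨                ┃
            ┃A1: 394                ┃                ┃
            ┃       A       B       ┃━━━━━━━━━━━━━━━━┛
            ┃-----------------------┃                 
            ┃  1    [394]       0   ┃                 
            ┃  2        0       0   ┃                 
            ┃  3        0       0   ┃                 
            ┗━━━━━━━━━━━━━━━━━━━━━━━┛                 


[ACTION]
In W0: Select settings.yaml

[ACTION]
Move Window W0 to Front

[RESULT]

──────────────────────────┨    ┏━━━━━━━━━━━━━━━━━━━━━┓
    June 2030             ┃    ┃ TabContainer        ┃
 Th Fr Sa Su              ┃    ┠─────────────────────┨
        1  2              ┃    ┃[settings.yaml]│ note┃
5*  6  7  8*  9           ┃    ┃─────────────────────┃
* 13 14 15 16             ┃    ┃cache:               ┃
 20 21 22 23              ┃    ┃  port: 3306         ┃
 27 28 29 30*             ┃    ┃  retry_count: false ┃
━━━━━━━━━━━━━━━━━━━━━━━━━━┛    ┃  debug: localhost   ┃
                               ┃  max_retries: 60    ┃
                               ┃  interval: true     ┃
                               ┃  max_connections: 10┃
                               ┃  workers: production┃
                               ┃                     ┃
            ┏━━━━━━━━━━━━━━━━━━┃                     ┃
            ┃ Spreadsheet      ┃                     ┃
            ┠──────────────────┃                     ┃
            ┃A1: 394           ┃                     ┃
            ┃       A       B  ┗━━━━━━━━━━━━━━━━━━━━━┛
            ┃-----------------------┃                 
            ┃  1    [394]       0   ┃                 
            ┃  2        0       0   ┃                 
            ┃  3        0       0   ┃                 
            ┗━━━━━━━━━━━━━━━━━━━━━━━┛                 


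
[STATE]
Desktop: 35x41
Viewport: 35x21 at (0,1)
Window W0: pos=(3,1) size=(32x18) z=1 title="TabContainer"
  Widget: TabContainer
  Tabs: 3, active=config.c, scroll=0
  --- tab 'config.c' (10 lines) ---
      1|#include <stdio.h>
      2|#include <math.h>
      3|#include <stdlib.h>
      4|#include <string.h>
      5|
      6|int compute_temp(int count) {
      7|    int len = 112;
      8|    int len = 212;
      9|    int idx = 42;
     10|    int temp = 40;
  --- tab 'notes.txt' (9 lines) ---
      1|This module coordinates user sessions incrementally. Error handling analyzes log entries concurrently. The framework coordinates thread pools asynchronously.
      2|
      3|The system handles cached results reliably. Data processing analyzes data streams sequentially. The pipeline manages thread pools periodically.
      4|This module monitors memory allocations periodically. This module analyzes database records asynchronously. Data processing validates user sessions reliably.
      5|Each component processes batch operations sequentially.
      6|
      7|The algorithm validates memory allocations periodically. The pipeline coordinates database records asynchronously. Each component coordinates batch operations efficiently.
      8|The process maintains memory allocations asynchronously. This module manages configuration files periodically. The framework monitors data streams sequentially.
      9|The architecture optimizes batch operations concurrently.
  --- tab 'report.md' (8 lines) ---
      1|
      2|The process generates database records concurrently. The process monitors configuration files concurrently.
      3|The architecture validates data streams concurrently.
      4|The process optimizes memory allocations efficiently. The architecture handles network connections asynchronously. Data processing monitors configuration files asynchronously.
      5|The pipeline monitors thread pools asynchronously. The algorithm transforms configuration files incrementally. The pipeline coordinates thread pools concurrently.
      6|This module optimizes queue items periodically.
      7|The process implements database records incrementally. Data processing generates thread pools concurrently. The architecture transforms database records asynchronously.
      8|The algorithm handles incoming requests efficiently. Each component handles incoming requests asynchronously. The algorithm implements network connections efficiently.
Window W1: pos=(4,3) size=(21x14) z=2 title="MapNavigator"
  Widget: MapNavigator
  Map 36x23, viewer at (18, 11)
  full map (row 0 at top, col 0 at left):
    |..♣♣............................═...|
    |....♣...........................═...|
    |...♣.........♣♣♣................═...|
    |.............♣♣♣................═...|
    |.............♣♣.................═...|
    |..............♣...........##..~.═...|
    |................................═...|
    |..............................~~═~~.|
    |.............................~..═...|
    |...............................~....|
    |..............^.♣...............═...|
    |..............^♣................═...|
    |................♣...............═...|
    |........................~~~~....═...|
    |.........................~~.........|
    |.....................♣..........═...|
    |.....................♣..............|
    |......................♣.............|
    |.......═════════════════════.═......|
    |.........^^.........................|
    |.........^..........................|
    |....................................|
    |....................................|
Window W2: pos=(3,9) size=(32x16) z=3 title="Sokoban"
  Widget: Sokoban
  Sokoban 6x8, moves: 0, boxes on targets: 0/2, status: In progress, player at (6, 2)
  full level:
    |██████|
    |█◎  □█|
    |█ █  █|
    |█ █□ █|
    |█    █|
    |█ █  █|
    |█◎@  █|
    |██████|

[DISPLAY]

   ┏━━━━━━━━━━━━━━━━━━━━━━━━━━━━━━┓
   ┃ TabContainer                 ┃
   ┠┏━━━━━━━━━━━━━━━━━━━┓─────────┨
   ┃┃ MapNavigator      ┃ │ report┃
   ┃┠───────────────────┨─────────┃
   ┃┃...................┃         ┃
   ┃┃...................┃         ┃
   ┃┃...................┃         ┃
   ┏━━━━━━━━━━━━━━━━━━━━━━━━━━━━━━┓
   ┃ Sokoban                      ┃
   ┠──────────────────────────────┨
   ┃██████                        ┃
   ┃█◎  □█                        ┃
   ┃█ █  █                        ┃
   ┃█ █□ █                        ┃
   ┃█    █                        ┃
   ┃█ █  █                        ┃
   ┃█◎@  █                        ┃
   ┃██████                        ┃
   ┃Moves: 0  0/2                 ┃
   ┃                              ┃


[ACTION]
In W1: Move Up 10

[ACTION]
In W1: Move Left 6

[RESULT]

   ┏━━━━━━━━━━━━━━━━━━━━━━━━━━━━━━┓
   ┃ TabContainer                 ┃
   ┠┏━━━━━━━━━━━━━━━━━━━┓─────────┨
   ┃┃ MapNavigator      ┃ │ report┃
   ┃┠───────────────────┨─────────┃
   ┃┃                   ┃         ┃
   ┃┃                   ┃         ┃
   ┃┃                   ┃         ┃
   ┏━━━━━━━━━━━━━━━━━━━━━━━━━━━━━━┓
   ┃ Sokoban                      ┃
   ┠──────────────────────────────┨
   ┃██████                        ┃
   ┃█◎  □█                        ┃
   ┃█ █  █                        ┃
   ┃█ █□ █                        ┃
   ┃█    █                        ┃
   ┃█ █  █                        ┃
   ┃█◎@  █                        ┃
   ┃██████                        ┃
   ┃Moves: 0  0/2                 ┃
   ┃                              ┃


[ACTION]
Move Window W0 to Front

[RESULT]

   ┏━━━━━━━━━━━━━━━━━━━━━━━━━━━━━━┓
   ┃ TabContainer                 ┃
   ┠──────────────────────────────┨
   ┃[config.c]│ notes.txt │ report┃
   ┃──────────────────────────────┃
   ┃#include <stdio.h>            ┃
   ┃#include <math.h>             ┃
   ┃#include <stdlib.h>           ┃
   ┃#include <string.h>           ┃
   ┃                              ┃
   ┃int compute_temp(int count) { ┃
   ┃    int len = 112;            ┃
   ┃    int len = 212;            ┃
   ┃    int idx = 42;             ┃
   ┃    int temp = 40;            ┃
   ┃                              ┃
   ┃                              ┃
   ┗━━━━━━━━━━━━━━━━━━━━━━━━━━━━━━┛
   ┃██████                        ┃
   ┃Moves: 0  0/2                 ┃
   ┃                              ┃


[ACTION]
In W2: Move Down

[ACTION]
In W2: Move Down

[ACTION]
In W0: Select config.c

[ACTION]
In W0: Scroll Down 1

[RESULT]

   ┏━━━━━━━━━━━━━━━━━━━━━━━━━━━━━━┓
   ┃ TabContainer                 ┃
   ┠──────────────────────────────┨
   ┃[config.c]│ notes.txt │ report┃
   ┃──────────────────────────────┃
   ┃#include <math.h>             ┃
   ┃#include <stdlib.h>           ┃
   ┃#include <string.h>           ┃
   ┃                              ┃
   ┃int compute_temp(int count) { ┃
   ┃    int len = 112;            ┃
   ┃    int len = 212;            ┃
   ┃    int idx = 42;             ┃
   ┃    int temp = 40;            ┃
   ┃                              ┃
   ┃                              ┃
   ┃                              ┃
   ┗━━━━━━━━━━━━━━━━━━━━━━━━━━━━━━┛
   ┃██████                        ┃
   ┃Moves: 0  0/2                 ┃
   ┃                              ┃


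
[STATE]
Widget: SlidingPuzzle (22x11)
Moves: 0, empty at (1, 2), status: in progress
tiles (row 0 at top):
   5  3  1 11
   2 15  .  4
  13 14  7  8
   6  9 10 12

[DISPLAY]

┌────┬────┬────┬────┐ 
│  5 │  3 │  1 │ 11 │ 
├────┼────┼────┼────┤ 
│  2 │ 15 │    │  4 │ 
├────┼────┼────┼────┤ 
│ 13 │ 14 │  7 │  8 │ 
├────┼────┼────┼────┤ 
│  6 │  9 │ 10 │ 12 │ 
└────┴────┴────┴────┘ 
Moves: 0              
                      


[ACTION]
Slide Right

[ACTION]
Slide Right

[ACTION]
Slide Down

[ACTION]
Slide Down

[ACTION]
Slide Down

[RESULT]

┌────┬────┬────┬────┐ 
│    │  3 │  1 │ 11 │ 
├────┼────┼────┼────┤ 
│  5 │  2 │ 15 │  4 │ 
├────┼────┼────┼────┤ 
│ 13 │ 14 │  7 │  8 │ 
├────┼────┼────┼────┤ 
│  6 │  9 │ 10 │ 12 │ 
└────┴────┴────┴────┘ 
Moves: 3              
                      


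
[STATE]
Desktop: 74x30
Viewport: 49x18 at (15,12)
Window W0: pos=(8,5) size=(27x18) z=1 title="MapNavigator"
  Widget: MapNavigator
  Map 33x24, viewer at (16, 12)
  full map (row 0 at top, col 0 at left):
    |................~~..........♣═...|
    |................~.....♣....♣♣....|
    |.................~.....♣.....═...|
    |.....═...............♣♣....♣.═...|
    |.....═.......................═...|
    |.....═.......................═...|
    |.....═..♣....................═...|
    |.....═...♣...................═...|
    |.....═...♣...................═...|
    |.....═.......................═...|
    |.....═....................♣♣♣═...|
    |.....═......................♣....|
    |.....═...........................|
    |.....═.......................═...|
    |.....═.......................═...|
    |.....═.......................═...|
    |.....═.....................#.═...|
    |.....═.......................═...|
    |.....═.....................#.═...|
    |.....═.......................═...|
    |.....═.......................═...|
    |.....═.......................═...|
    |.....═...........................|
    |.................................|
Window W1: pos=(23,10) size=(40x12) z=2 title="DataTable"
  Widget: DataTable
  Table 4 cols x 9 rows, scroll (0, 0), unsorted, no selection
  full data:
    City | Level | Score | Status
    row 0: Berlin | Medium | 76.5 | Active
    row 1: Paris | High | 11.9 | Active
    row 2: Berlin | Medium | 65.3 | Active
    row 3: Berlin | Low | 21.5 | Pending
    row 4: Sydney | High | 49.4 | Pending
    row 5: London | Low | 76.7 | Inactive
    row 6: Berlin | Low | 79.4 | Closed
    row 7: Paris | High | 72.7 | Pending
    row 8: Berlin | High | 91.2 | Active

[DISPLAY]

........┠──────────────────────────────────────┨ 
........┃City  │Level │Score│Status            ┃ 
........┃──────┼──────┼─────┼────────          ┃ 
......@.┃Berlin│Medium│76.5 │Active            ┃ 
........┃Paris │High  │11.9 │Active            ┃ 
........┃Berlin│Medium│65.3 │Active            ┃ 
........┃Berlin│Low   │21.5 │Pending           ┃ 
........┃Sydney│High  │49.4 │Pending           ┃ 
........┃London│Low   │76.7 │Inactive          ┃ 
........┗━━━━━━━━━━━━━━━━━━━━━━━━━━━━━━━━━━━━━━┛ 
━━━━━━━━━━━━━━━━━━━┛                             
                                                 
                                                 
                                                 
                                                 
                                                 
                                                 
                                                 


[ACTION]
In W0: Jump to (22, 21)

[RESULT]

........┠──────────────────────────────────────┨ 
........┃City  │Level │Score│Status            ┃ 
........┃──────┼──────┼─────┼────────          ┃ 
......@.┃Berlin│Medium│76.5 │Active            ┃ 
........┃Paris │High  │11.9 │Active            ┃ 
........┃Berlin│Medium│65.3 │Active            ┃ 
        ┃Berlin│Low   │21.5 │Pending           ┃ 
        ┃Sydney│High  │49.4 │Pending           ┃ 
        ┃London│Low   │76.7 │Inactive          ┃ 
        ┗━━━━━━━━━━━━━━━━━━━━━━━━━━━━━━━━━━━━━━┛ 
━━━━━━━━━━━━━━━━━━━┛                             
                                                 
                                                 
                                                 
                                                 
                                                 
                                                 
                                                 


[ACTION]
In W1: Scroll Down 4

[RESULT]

........┠──────────────────────────────────────┨ 
........┃City  │Level │Score│Status            ┃ 
........┃──────┼──────┼─────┼────────          ┃ 
......@.┃Berlin│Low   │21.5 │Pending           ┃ 
........┃Sydney│High  │49.4 │Pending           ┃ 
........┃London│Low   │76.7 │Inactive          ┃ 
        ┃Berlin│Low   │79.4 │Closed            ┃ 
        ┃Paris │High  │72.7 │Pending           ┃ 
        ┃Berlin│High  │91.2 │Active            ┃ 
        ┗━━━━━━━━━━━━━━━━━━━━━━━━━━━━━━━━━━━━━━┛ 
━━━━━━━━━━━━━━━━━━━┛                             
                                                 
                                                 
                                                 
                                                 
                                                 
                                                 
                                                 


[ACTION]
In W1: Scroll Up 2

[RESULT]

........┠──────────────────────────────────────┨ 
........┃City  │Level │Score│Status            ┃ 
........┃──────┼──────┼─────┼────────          ┃ 
......@.┃Paris │High  │11.9 │Active            ┃ 
........┃Berlin│Medium│65.3 │Active            ┃ 
........┃Berlin│Low   │21.5 │Pending           ┃ 
        ┃Sydney│High  │49.4 │Pending           ┃ 
        ┃London│Low   │76.7 │Inactive          ┃ 
        ┃Berlin│Low   │79.4 │Closed            ┃ 
        ┗━━━━━━━━━━━━━━━━━━━━━━━━━━━━━━━━━━━━━━┛ 
━━━━━━━━━━━━━━━━━━━┛                             
                                                 
                                                 
                                                 
                                                 
                                                 
                                                 
                                                 


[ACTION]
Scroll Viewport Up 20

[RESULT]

                                                 
                                                 
                                                 
                                                 
                                                 
━━━━━━━━━━━━━━━━━━━┓                             
vigator            ┃                             
───────────────────┨                             
.............═...  ┃                             
.............═...  ┃                             
........┏━━━━━━━━━━━━━━━━━━━━━━━━━━━━━━━━━━━━━━┓ 
........┃ DataTable                            ┃ 
........┠──────────────────────────────────────┨ 
........┃City  │Level │Score│Status            ┃ 
........┃──────┼──────┼─────┼────────          ┃ 
......@.┃Paris │High  │11.9 │Active            ┃ 
........┃Berlin│Medium│65.3 │Active            ┃ 
........┃Berlin│Low   │21.5 │Pending           ┃ 


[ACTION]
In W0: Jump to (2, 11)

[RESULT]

                                                 
                                                 
                                                 
                                                 
                                                 
━━━━━━━━━━━━━━━━━━━┓                             
vigator            ┃                             
───────────────────┨                             
    .....═.........┃                             
    .....═.........┃                             
    ....┏━━━━━━━━━━━━━━━━━━━━━━━━━━━━━━━━━━━━━━┓ 
    ....┃ DataTable                            ┃ 
    ....┠──────────────────────────────────────┨ 
    ....┃City  │Level │Score│Status            ┃ 
    ....┃──────┼──────┼─────┼────────          ┃ 
    ..@.┃Paris │High  │11.9 │Active            ┃ 
    ....┃Berlin│Medium│65.3 │Active            ┃ 
    ....┃Berlin│Low   │21.5 │Pending           ┃ 


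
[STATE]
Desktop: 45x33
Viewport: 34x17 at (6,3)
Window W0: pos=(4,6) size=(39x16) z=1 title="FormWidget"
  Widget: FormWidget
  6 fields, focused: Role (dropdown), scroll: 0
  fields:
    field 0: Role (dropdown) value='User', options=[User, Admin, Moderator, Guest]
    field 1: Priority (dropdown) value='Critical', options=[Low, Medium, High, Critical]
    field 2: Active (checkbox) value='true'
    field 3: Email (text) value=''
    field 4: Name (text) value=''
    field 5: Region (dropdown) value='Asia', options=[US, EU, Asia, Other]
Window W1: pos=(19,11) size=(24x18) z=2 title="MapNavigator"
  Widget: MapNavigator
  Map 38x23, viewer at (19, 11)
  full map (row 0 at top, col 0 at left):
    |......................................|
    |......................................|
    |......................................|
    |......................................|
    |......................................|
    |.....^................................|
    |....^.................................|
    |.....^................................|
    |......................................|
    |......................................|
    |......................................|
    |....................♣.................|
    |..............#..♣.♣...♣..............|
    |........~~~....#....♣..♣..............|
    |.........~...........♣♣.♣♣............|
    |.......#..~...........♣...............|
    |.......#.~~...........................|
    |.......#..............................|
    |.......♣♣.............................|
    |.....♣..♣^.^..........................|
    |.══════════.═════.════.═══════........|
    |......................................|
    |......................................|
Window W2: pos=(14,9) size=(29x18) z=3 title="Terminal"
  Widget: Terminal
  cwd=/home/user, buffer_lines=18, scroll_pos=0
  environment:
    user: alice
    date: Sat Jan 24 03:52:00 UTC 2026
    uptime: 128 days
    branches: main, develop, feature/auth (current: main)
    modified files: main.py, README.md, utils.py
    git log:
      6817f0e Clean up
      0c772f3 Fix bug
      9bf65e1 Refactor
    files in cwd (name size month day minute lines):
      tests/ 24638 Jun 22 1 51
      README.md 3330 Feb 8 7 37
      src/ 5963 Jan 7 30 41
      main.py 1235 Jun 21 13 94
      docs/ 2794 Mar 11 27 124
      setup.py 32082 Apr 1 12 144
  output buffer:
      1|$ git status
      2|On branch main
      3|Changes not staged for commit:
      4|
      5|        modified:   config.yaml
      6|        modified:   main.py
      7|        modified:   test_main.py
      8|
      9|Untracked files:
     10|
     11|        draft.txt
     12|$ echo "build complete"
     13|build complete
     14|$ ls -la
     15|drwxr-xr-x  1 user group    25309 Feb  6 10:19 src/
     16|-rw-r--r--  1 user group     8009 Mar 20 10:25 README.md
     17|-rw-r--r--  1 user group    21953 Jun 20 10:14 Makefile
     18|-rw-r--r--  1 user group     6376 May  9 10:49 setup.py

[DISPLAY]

                                  
                                  
                                  
━━━━━━━━━━━━━━━━━━━━━━━━━━━━━━━━━━
FormWidget                        
──────────────────────────────────
 Role:  ┏━━━━━━━━━━━━━━━━━━━━━━━━━
 Priorit┃ Terminal                
 Active:┠─────────────────────────
 Email: ┃$ git status             
 Name:  ┃On branch main           
 Region:┃Changes not staged for co
        ┃                         
        ┃        modified:   confi
        ┃        modified:   main.
        ┃        modified:   test_
        ┃                         


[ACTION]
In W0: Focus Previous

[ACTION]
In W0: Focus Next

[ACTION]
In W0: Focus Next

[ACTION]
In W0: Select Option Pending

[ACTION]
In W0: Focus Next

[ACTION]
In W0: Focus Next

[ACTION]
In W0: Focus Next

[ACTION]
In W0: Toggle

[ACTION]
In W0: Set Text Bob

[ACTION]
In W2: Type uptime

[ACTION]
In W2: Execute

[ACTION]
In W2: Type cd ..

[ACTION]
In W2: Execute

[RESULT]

                                  
                                  
                                  
━━━━━━━━━━━━━━━━━━━━━━━━━━━━━━━━━━
FormWidget                        
──────────────────────────────────
 Role:  ┏━━━━━━━━━━━━━━━━━━━━━━━━━
 Priorit┃ Terminal                
 Active:┠─────────────────────────
 Email: ┃                         
 Name:  ┃        draft.txt        
 Region:┃$ echo "build complete"  
        ┃build complete           
        ┃$ ls -la                 
        ┃drwxr-xr-x  1 user group 
        ┃-rw-r--r--  1 user group 
        ┃-rw-r--r--  1 user group 


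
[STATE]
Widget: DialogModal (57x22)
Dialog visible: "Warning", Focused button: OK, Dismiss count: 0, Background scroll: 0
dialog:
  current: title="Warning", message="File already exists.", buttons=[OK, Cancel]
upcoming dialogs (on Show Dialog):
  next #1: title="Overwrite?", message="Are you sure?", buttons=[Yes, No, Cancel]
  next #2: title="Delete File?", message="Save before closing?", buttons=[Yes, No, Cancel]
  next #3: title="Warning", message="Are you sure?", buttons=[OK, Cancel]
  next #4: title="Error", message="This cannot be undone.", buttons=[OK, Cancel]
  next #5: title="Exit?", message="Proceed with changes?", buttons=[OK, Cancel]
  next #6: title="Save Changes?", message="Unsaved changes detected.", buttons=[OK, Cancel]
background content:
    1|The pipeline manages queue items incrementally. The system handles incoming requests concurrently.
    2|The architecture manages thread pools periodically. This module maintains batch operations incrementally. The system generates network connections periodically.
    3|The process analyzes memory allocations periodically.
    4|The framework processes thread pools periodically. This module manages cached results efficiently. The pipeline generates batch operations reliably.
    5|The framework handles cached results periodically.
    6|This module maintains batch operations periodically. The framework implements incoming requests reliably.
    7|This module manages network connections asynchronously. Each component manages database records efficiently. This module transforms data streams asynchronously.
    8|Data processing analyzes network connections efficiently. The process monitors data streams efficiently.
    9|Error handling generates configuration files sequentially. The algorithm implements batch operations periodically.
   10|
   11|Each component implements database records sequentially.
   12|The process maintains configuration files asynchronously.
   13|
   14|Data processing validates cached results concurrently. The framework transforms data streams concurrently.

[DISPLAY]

The pipeline manages queue items incrementally. The syste
The architecture manages thread pools periodically. This 
The process analyzes memory allocations periodically.    
The framework processes thread pools periodically. This m
The framework handles cached results periodically.       
This module maintains batch operations periodically. The 
This module manages network connections asynchronously. E
Data processing analyzes network connections efficiently.
Error handling g┌──────────────────────┐iles sequentially
                │       Warning        │                 
Each component i│ File already exists. │ds sequentially. 
The process main│    [OK]  Cancel      │s asynchronously.
                └──────────────────────┘                 
Data processing validates cached results concurrently. Th
                                                         
                                                         
                                                         
                                                         
                                                         
                                                         
                                                         
                                                         


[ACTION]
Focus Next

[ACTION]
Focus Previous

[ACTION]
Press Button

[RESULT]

The pipeline manages queue items incrementally. The syste
The architecture manages thread pools periodically. This 
The process analyzes memory allocations periodically.    
The framework processes thread pools periodically. This m
The framework handles cached results periodically.       
This module maintains batch operations periodically. The 
This module manages network connections asynchronously. E
Data processing analyzes network connections efficiently.
Error handling generates configuration files sequentially
                                                         
Each component implements database records sequentially. 
The process maintains configuration files asynchronously.
                                                         
Data processing validates cached results concurrently. Th
                                                         
                                                         
                                                         
                                                         
                                                         
                                                         
                                                         
                                                         


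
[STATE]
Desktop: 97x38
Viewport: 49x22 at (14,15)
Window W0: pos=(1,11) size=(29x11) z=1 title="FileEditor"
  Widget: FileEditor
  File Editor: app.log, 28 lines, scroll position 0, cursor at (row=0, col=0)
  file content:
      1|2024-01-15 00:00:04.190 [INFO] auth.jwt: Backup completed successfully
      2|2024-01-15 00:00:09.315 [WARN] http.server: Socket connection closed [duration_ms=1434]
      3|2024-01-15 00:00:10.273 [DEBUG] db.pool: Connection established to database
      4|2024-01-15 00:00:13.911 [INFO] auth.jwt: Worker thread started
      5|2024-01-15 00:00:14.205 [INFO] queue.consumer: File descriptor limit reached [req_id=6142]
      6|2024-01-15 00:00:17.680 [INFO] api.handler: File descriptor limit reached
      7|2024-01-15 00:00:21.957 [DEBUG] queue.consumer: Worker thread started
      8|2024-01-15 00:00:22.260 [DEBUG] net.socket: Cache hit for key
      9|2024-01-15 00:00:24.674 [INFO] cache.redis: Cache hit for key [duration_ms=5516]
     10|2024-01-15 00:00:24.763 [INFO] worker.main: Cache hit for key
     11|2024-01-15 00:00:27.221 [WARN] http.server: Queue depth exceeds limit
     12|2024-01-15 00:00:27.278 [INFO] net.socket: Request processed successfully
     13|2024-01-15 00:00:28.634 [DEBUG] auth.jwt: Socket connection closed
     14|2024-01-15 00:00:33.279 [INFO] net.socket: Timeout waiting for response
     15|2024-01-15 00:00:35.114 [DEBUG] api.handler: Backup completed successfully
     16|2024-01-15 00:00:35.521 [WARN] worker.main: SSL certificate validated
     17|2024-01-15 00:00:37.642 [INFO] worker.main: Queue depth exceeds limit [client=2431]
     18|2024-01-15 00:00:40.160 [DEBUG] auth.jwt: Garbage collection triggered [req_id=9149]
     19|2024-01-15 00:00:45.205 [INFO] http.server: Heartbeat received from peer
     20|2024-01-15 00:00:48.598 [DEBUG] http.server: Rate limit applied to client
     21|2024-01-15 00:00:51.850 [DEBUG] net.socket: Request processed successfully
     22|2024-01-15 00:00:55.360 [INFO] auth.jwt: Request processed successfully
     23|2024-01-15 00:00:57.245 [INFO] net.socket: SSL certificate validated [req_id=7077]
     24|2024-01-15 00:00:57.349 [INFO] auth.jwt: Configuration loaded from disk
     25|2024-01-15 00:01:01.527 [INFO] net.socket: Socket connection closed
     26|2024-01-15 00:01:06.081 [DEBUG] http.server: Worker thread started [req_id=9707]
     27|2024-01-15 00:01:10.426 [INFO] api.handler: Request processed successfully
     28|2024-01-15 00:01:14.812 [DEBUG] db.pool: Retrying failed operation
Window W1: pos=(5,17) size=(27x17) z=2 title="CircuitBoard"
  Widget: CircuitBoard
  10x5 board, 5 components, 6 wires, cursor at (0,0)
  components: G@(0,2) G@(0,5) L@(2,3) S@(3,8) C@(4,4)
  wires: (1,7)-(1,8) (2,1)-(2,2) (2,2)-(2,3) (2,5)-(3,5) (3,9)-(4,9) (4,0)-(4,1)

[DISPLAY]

0:00:09.315 [W█┃                                 
0:00:10.273 [D░┃                                 
━━━━━━━━━━━━━━━━━┓                               
Board            ┃                               
─────────────────┨                               
 3 4 5 6 7 8 9   ┃                               
    G           G┃                               
                 ┃                               
                 ┃                               
                 ┃                               
· ─ · ─ L       ·┃                               
                │┃                               
                ·┃                               
                 ┃                               
·           C    ┃                               
(0,0)            ┃                               
                 ┃                               
                 ┃                               
━━━━━━━━━━━━━━━━━┛                               
                                                 
                                                 
                                                 


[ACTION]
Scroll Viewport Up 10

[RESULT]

                                                 
                                                 
                                                 
                                                 
                                                 
                                                 
━━━━━━━━━━━━━━━┓                                 
               ┃                                 
───────────────┨                                 
0:00:04.190 [I▲┃                                 
0:00:09.315 [W█┃                                 
0:00:10.273 [D░┃                                 
━━━━━━━━━━━━━━━━━┓                               
Board            ┃                               
─────────────────┨                               
 3 4 5 6 7 8 9   ┃                               
    G           G┃                               
                 ┃                               
                 ┃                               
                 ┃                               
· ─ · ─ L       ·┃                               
                │┃                               


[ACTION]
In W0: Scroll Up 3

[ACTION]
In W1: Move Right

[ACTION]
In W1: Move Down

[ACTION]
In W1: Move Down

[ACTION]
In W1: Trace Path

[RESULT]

                                                 
                                                 
                                                 
                                                 
                                                 
                                                 
━━━━━━━━━━━━━━━┓                                 
               ┃                                 
───────────────┨                                 
0:00:04.190 [I▲┃                                 
0:00:09.315 [W█┃                                 
0:00:10.273 [D░┃                                 
━━━━━━━━━━━━━━━━━┓                               
Board            ┃                               
─────────────────┨                               
 3 4 5 6 7 8 9   ┃                               
    G           G┃                               
                 ┃                               
                 ┃                               
                 ┃                               
.]─ · ─ L       ·┃                               
                │┃                               
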